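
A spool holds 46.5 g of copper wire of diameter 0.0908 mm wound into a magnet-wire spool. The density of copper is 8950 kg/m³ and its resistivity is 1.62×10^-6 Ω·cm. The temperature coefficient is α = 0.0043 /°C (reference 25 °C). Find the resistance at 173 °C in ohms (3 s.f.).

3280 Ω

ρ = 1.62×10^-6 Ω·cm = 1.62×10^-8 Ω·m
A = π(d/2)² = π(4.5400e-05 m)² = 6.4753e-09 m²
L = m/(density·A) = 0.0465/(8950×6.4753e-09) = 802.4 m
R = ρL/A = (1.62×10^-8)(802.4)/(6.4753e-09) = 2007 Ω
R(173 °C) = 2007 × (1 + 0.0043×148) = 3280 Ω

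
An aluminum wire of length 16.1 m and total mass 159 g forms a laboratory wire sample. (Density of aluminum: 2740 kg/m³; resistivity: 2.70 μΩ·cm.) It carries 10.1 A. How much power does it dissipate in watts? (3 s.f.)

ρ = 2.70 μΩ·cm = 2.70×10^-8 Ω·m
A = m/(density·L) = 0.159/(2740×16.1) = 3.6043e-06 m²
R = ρL/A = (2.70×10^-8)(16.1)/(3.6043e-06) = 0.1206 Ω
P = I²R = (10.1)² × 0.1206 = 12.3 W

12.3 W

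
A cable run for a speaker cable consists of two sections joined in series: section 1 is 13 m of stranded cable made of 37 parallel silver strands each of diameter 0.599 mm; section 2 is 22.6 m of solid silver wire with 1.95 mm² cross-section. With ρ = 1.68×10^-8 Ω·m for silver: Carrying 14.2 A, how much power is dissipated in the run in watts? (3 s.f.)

43.5 W

Section 1: A_strand = π(2.9950e-04)² = 2.818e-07 m²; R₁ = ρL/(N·A_s) = (1.68×10^-8)(13)/(37×2.818e-07) = 0.02095 Ω
Section 2: A = 1.95 mm² = 1.950e-06 m²
R₂ = (1.68×10^-8)(22.6)/(1.950e-06) = 0.1947 Ω
R = R₁ + R₂ = 0.2157 Ω
P = I²R = (14.2)² × 0.2157 = 43.5 W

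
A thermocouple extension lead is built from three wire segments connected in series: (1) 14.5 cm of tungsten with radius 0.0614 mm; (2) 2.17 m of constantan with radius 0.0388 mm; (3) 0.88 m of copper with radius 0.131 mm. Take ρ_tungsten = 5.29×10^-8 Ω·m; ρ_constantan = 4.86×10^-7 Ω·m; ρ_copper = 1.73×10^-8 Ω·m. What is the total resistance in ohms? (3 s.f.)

224 Ω

Seg 1: A = πr² = π(6.1400e-05 m)² = 1.184e-08 m²
R_1 = (5.29×10^-8)(0.145)/(1.184e-08) = 0.6476 Ω
Seg 2: A = πr² = π(3.8800e-05 m)² = 4.729e-09 m²
R_2 = (4.86×10^-7)(2.17)/(4.729e-09) = 223 Ω
Seg 3: A = πr² = π(1.3100e-04 m)² = 5.391e-08 m²
R_3 = (1.73×10^-8)(0.88)/(5.391e-08) = 0.2824 Ω
R_total = R_1 + R_2 + R_3 = 224 Ω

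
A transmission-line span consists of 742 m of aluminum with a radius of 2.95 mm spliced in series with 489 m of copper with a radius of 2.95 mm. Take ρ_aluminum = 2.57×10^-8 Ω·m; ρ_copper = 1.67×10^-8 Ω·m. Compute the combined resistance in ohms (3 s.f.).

Segment 1: A = πr² = π(2.9500e-03 m)² = 2.734e-05 m²
R₁ = ρL/A = (2.57×10^-8)(742)/(2.734e-05) = 0.6975 Ω
R₂ = (1.67×10^-8)(489)/(2.734e-05) = 0.2987 Ω
R = R₁ + R₂ = 0.996 Ω

0.996 Ω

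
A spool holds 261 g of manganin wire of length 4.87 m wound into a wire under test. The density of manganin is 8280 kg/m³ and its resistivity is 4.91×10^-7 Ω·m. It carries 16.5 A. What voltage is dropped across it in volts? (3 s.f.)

A = m/(density·L) = 0.261/(8280×4.87) = 6.4726e-06 m²
R = ρL/A = (4.91×10^-7)(4.87)/(6.4726e-06) = 0.3694 Ω
V = IR = 16.5 × 0.3694 = 6.10 V

6.10 V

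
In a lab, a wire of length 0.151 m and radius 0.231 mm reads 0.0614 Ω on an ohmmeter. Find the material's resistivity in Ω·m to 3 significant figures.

6.82×10^-8 Ω·m

A = πr² = π(2.3100e-04 m)² = 1.676e-07 m²
ρ = RA/L = (0.0614)(1.676e-07)/(0.151) = 6.82×10^-8 Ω·m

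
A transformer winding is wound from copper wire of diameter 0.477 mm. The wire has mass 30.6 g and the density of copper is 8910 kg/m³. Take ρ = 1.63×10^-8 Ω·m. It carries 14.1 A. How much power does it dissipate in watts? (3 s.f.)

A = π(d/2)² = π(2.3850e-04 m)² = 1.7870e-07 m²
L = m/(density·A) = 0.0306/(8910×1.7870e-07) = 19.22 m
R = ρL/A = (1.63×10^-8)(19.22)/(1.7870e-07) = 1.753 Ω
P = I²R = (14.1)² × 1.753 = 349 W

349 W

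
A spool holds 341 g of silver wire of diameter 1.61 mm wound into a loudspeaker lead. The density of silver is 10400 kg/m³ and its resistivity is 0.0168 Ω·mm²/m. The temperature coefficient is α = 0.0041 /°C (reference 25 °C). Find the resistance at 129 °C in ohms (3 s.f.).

ρ = 0.0168 Ω·mm²/m = 1.68×10^-8 Ω·m
A = π(d/2)² = π(8.0500e-04 m)² = 2.0358e-06 m²
L = m/(density·A) = 0.341/(10400×2.0358e-06) = 16.11 m
R = ρL/A = (1.68×10^-8)(16.11)/(2.0358e-06) = 0.1329 Ω
R(129 °C) = 0.1329 × (1 + 0.0041×104) = 0.190 Ω

0.190 Ω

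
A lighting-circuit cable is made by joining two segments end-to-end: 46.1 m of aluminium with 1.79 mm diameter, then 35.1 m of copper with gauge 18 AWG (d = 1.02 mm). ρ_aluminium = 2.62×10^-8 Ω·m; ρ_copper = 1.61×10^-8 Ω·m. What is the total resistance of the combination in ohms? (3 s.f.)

Segment 1: A = π(d/2)² = π(8.9500e-04 m)² = 2.516e-06 m²
R₁ = ρL/A = (2.62×10^-8)(46.1)/(2.516e-06) = 0.48 Ω
Segment 2: A = π(1.02/2 mm)² = π(5.1000e-04 m)² = 8.171e-07 m²
R₂ = (1.61×10^-8)(35.1)/(8.171e-07) = 0.6916 Ω
R = R₁ + R₂ = 1.17 Ω

1.17 Ω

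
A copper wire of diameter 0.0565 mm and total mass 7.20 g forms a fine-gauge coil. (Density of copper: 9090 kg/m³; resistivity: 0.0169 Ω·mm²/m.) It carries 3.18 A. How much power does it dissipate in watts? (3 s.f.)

ρ = 0.0169 Ω·mm²/m = 1.69×10^-8 Ω·m
A = π(d/2)² = π(2.8250e-05 m)² = 2.5072e-09 m²
L = m/(density·A) = 0.0072/(9090×2.5072e-09) = 315.9 m
R = ρL/A = (1.69×10^-8)(315.9)/(2.5072e-09) = 2130 Ω
P = I²R = (3.18)² × 2130 = 21500 W

21500 W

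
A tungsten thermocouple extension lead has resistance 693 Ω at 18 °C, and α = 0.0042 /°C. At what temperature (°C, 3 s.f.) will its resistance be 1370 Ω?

251 °C

R = R₀(1 + α(T − T₀)) ⇒ T = T₀ + (R/R₀ − 1)/α
T = 18 + (1370/693 − 1)/0.0042 = 18 + (0.9769)/0.0042 = 251 °C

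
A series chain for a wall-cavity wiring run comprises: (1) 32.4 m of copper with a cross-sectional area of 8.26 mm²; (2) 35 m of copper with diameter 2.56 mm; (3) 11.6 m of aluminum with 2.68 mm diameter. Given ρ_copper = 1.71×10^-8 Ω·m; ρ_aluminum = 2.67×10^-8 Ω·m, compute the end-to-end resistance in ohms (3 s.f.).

Seg 1: A = 8.26 mm² = 8.260e-06 m²
R_1 = (1.71×10^-8)(32.4)/(8.260e-06) = 0.06708 Ω
Seg 2: A = π(d/2)² = π(1.2800e-03 m)² = 5.147e-06 m²
R_2 = (1.71×10^-8)(35)/(5.147e-06) = 0.1163 Ω
Seg 3: A = π(d/2)² = π(1.3400e-03 m)² = 5.641e-06 m²
R_3 = (2.67×10^-8)(11.6)/(5.641e-06) = 0.0549 Ω
R_total = R_1 + R_2 + R_3 = 0.238 Ω

0.238 Ω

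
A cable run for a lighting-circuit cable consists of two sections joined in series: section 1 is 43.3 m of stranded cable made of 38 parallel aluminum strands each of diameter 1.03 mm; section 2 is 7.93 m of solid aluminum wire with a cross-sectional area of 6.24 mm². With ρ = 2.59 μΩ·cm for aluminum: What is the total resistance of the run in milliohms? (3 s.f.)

68.3 mΩ

ρ = 2.59 μΩ·cm = 2.59×10^-8 Ω·m
Section 1: A_strand = π(5.1500e-04)² = 8.332e-07 m²; R₁ = ρL/(N·A_s) = (2.59×10^-8)(43.3)/(38×8.332e-07) = 0.03542 Ω
Section 2: A = 6.24 mm² = 6.240e-06 m²
R₂ = (2.59×10^-8)(7.93)/(6.240e-06) = 0.03291 Ω
R = R₁ + R₂ = 68.3 mΩ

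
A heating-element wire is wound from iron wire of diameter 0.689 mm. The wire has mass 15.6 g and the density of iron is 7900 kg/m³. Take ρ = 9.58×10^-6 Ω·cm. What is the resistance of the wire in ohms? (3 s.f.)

1.36 Ω

ρ = 9.58×10^-6 Ω·cm = 9.58×10^-8 Ω·m
A = π(d/2)² = π(3.4450e-04 m)² = 3.7285e-07 m²
L = m/(density·A) = 0.0156/(7900×3.7285e-07) = 5.296 m
R = ρL/A = (9.58×10^-8)(5.296)/(3.7285e-07) = 1.36 Ω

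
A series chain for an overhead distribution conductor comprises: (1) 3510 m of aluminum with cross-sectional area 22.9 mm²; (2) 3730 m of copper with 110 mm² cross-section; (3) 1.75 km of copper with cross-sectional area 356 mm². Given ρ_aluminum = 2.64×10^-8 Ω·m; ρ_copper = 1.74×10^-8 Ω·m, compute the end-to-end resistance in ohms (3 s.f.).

Seg 1: A = 22.9 mm² = 2.290e-05 m²
R_1 = (2.64×10^-8)(3510)/(2.290e-05) = 4.046 Ω
Seg 2: A = 110 mm² = 1.100e-04 m²
R_2 = (1.74×10^-8)(3730)/(1.100e-04) = 0.59 Ω
Seg 3: A = 356 mm² = 3.560e-04 m²
R_3 = (1.74×10^-8)(1750)/(3.560e-04) = 0.08553 Ω
R_total = R_1 + R_2 + R_3 = 4.72 Ω

4.72 Ω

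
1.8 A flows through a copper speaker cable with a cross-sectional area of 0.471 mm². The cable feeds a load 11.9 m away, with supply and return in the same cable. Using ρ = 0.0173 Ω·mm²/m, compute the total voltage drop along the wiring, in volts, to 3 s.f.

1.57 V

ρ = 0.0173 Ω·mm²/m = 1.73×10^-8 Ω·m
A = 0.471 mm² = 4.710e-07 m²
Total conductor length (both ways) L = 2 × 11.9 = 23.8 m
R = ρL/A = (1.73×10^-8)(23.8)/(4.710e-07) = 0.8742 Ω
V = IR = 1.8 × 0.8742 = 1.57 V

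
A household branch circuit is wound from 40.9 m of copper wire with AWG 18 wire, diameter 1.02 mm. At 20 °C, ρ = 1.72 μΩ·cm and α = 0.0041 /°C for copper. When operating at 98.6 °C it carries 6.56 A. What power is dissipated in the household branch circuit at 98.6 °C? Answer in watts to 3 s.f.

49.0 W

ρ = 1.72 μΩ·cm = 1.72×10^-8 Ω·m
A = π(1.02/2 mm)² = π(5.1000e-04 m)² = 8.171e-07 m²
R₍20₎ = ρL/A = (1.72×10^-8)(40.9)/(8.171e-07) = 0.8609 Ω
R₍98.6₎ = R₍20₎(1 + αΔT) = 0.8609 × (1 + 0.0041×78.6) = 1.138 Ω
P = I²R = (6.56)² × 1.138 = 49.0 W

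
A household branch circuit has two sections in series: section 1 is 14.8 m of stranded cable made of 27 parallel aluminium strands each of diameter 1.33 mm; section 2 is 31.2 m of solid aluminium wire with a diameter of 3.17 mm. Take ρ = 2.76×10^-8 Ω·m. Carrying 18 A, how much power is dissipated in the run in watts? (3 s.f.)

Section 1: A_strand = π(6.6500e-04)² = 1.389e-06 m²; R₁ = ρL/(N·A_s) = (2.76×10^-8)(14.8)/(27×1.389e-06) = 0.01089 Ω
Section 2: A = π(d/2)² = π(1.5850e-03 m)² = 7.892e-06 m²
R₂ = (2.76×10^-8)(31.2)/(7.892e-06) = 0.1091 Ω
R = R₁ + R₂ = 0.12 Ω
P = I²R = (18)² × 0.12 = 38.9 W

38.9 W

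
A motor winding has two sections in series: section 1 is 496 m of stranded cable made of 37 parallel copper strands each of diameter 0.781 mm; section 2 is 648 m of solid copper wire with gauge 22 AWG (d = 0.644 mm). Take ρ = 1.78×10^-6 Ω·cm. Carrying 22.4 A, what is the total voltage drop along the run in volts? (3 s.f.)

ρ = 1.78×10^-6 Ω·cm = 1.78×10^-8 Ω·m
Section 1: A_strand = π(3.9050e-04)² = 4.791e-07 m²; R₁ = ρL/(N·A_s) = (1.78×10^-8)(496)/(37×4.791e-07) = 0.4981 Ω
Section 2: A = π(0.644/2 mm)² = π(3.2200e-04 m)² = 3.257e-07 m²
R₂ = (1.78×10^-8)(648)/(3.257e-07) = 35.41 Ω
R = R₁ + R₂ = 35.91 Ω
V = IR = 22.4 × 35.91 = 804 V

804 V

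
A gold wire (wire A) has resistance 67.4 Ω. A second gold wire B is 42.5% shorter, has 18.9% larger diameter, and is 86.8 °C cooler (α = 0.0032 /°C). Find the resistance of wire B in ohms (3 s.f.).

R ∝ ρL/d² with ρ ∝ (1+αΔT), so R_B/R_A = (1 − 42.5/100) × (1 + 18.9/100)⁻² × (1 − 0.0032×86.8)
= 0.575 × 0.7074 × 0.7222 = 0.2938
R_B = 0.2938 × 67.4 = 19.8 Ω

19.8 Ω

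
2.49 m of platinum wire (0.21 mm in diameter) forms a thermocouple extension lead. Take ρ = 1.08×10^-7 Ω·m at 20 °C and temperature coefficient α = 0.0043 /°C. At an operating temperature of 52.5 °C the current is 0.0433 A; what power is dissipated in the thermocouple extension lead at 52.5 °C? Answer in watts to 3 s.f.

0.0166 W

A = π(d/2)² = π(1.0500e-04 m)² = 3.464e-08 m²
R₍20₎ = ρL/A = (1.08×10^-7)(2.49)/(3.464e-08) = 7.764 Ω
R₍52.5₎ = R₍20₎(1 + αΔT) = 7.764 × (1 + 0.0043×32.5) = 8.849 Ω
P = I²R = (0.0433)² × 8.849 = 0.0166 W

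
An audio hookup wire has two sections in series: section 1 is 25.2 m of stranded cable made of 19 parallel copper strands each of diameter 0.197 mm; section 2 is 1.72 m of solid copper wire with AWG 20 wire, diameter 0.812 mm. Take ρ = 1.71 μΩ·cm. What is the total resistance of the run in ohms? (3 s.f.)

0.801 Ω

ρ = 1.71 μΩ·cm = 1.71×10^-8 Ω·m
Section 1: A_strand = π(9.8500e-05)² = 3.048e-08 m²; R₁ = ρL/(N·A_s) = (1.71×10^-8)(25.2)/(19×3.048e-08) = 0.7441 Ω
Section 2: A = π(0.812/2 mm)² = π(4.0600e-04 m)² = 5.178e-07 m²
R₂ = (1.71×10^-8)(1.72)/(5.178e-07) = 0.0568 Ω
R = R₁ + R₂ = 0.801 Ω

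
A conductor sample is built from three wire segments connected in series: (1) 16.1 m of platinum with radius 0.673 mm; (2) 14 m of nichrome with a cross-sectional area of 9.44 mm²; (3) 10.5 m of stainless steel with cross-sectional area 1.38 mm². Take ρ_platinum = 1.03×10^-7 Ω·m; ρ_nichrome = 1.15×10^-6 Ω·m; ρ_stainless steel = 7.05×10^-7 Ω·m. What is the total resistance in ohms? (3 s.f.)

8.24 Ω

Seg 1: A = πr² = π(6.7300e-04 m)² = 1.423e-06 m²
R_1 = (1.03×10^-7)(16.1)/(1.423e-06) = 1.165 Ω
Seg 2: A = 9.44 mm² = 9.440e-06 m²
R_2 = (1.15×10^-6)(14)/(9.440e-06) = 1.706 Ω
Seg 3: A = 1.38 mm² = 1.380e-06 m²
R_3 = (7.05×10^-7)(10.5)/(1.380e-06) = 5.364 Ω
R_total = R_1 + R_2 + R_3 = 8.24 Ω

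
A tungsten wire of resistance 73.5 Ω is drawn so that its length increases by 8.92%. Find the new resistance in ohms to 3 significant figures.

87.2 Ω

k = 1 + 8.92/100 = 1.089; volume constant ⇒ A' = A/k, so R' = k²R.
R' = 1.186 × 73.5 = 87.2 Ω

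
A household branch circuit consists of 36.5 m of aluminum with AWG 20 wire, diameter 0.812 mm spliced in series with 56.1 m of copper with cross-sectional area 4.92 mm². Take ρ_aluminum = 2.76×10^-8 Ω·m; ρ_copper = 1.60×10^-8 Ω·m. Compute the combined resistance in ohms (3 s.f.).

2.13 Ω

Segment 1: A = π(0.812/2 mm)² = π(4.0600e-04 m)² = 5.178e-07 m²
R₁ = ρL/A = (2.76×10^-8)(36.5)/(5.178e-07) = 1.945 Ω
Segment 2: A = 4.92 mm² = 4.920e-06 m²
R₂ = (1.60×10^-8)(56.1)/(4.920e-06) = 0.1824 Ω
R = R₁ + R₂ = 2.13 Ω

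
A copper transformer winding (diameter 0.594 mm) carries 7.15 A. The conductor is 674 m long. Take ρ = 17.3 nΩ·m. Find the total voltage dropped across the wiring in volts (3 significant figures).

ρ = 17.3 nΩ·m = 1.73×10^-8 Ω·m
A = π(d/2)² = π(2.9700e-04 m)² = 2.771e-07 m²
R = ρL/A = (1.73×10^-8)(674)/(2.771e-07) = 42.08 Ω
V = IR = 7.15 × 42.08 = 301 V

301 V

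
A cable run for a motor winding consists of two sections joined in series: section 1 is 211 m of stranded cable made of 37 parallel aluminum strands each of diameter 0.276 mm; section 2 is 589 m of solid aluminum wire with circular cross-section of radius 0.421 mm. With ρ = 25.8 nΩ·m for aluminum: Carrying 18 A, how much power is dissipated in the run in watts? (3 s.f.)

9640 W

ρ = 25.8 nΩ·m = 2.58×10^-8 Ω·m
Section 1: A_strand = π(1.3800e-04)² = 5.983e-08 m²; R₁ = ρL/(N·A_s) = (2.58×10^-8)(211)/(37×5.983e-08) = 2.459 Ω
Section 2: A = πr² = π(4.2100e-04 m)² = 5.568e-07 m²
R₂ = (2.58×10^-8)(589)/(5.568e-07) = 27.29 Ω
R = R₁ + R₂ = 29.75 Ω
P = I²R = (18)² × 29.75 = 9640 W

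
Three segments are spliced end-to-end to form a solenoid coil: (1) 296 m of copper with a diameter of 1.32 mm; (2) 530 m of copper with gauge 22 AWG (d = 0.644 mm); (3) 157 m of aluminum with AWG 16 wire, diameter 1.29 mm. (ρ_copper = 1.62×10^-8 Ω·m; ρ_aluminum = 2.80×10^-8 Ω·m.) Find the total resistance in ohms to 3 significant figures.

Seg 1: A = π(d/2)² = π(6.6000e-04 m)² = 1.368e-06 m²
R_1 = (1.62×10^-8)(296)/(1.368e-06) = 3.504 Ω
Seg 2: A = π(0.644/2 mm)² = π(3.2200e-04 m)² = 3.257e-07 m²
R_2 = (1.62×10^-8)(530)/(3.257e-07) = 26.36 Ω
Seg 3: A = π(1.29/2 mm)² = π(6.4500e-04 m)² = 1.307e-06 m²
R_3 = (2.80×10^-8)(157)/(1.307e-06) = 3.363 Ω
R_total = R_1 + R_2 + R_3 = 33.2 Ω

33.2 Ω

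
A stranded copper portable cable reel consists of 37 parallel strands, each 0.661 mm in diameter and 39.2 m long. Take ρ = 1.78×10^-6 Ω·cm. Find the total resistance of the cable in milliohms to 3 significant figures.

ρ = 1.78×10^-6 Ω·cm = 1.78×10^-8 Ω·m
A_strand = π(3.3050e-04 m)² = 3.432e-07 m²
R_strand = ρL/A = (1.78×10^-8)(39.2)/(3.432e-07) = 2.033 Ω
R_total = R_strand/N = 2.033/37 = 55.0 mΩ

55.0 mΩ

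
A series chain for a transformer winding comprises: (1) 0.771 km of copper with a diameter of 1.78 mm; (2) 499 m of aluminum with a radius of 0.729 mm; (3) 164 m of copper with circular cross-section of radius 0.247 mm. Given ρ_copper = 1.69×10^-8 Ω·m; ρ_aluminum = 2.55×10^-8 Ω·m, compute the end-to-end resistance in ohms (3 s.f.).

Seg 1: A = π(d/2)² = π(8.9000e-04 m)² = 2.488e-06 m²
R_1 = (1.69×10^-8)(771)/(2.488e-06) = 5.236 Ω
Seg 2: A = πr² = π(7.2900e-04 m)² = 1.670e-06 m²
R_2 = (2.55×10^-8)(499)/(1.670e-06) = 7.621 Ω
Seg 3: A = πr² = π(2.4700e-04 m)² = 1.917e-07 m²
R_3 = (1.69×10^-8)(164)/(1.917e-07) = 14.46 Ω
R_total = R_1 + R_2 + R_3 = 27.3 Ω

27.3 Ω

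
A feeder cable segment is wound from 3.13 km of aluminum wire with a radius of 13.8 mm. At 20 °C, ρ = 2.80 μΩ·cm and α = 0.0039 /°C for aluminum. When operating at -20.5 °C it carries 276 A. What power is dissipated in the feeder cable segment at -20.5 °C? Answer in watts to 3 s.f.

9400 W

ρ = 2.80 μΩ·cm = 2.80×10^-8 Ω·m
A = πr² = π(1.3800e-02 m)² = 5.983e-04 m²
R₍20₎ = ρL/A = (2.80×10^-8)(3130)/(5.983e-04) = 0.1465 Ω
R₍-20.5₎ = R₍20₎(1 + αΔT) = 0.1465 × (1 + 0.0039×-40.5) = 0.1233 Ω
P = I²R = (276)² × 0.1233 = 9400 W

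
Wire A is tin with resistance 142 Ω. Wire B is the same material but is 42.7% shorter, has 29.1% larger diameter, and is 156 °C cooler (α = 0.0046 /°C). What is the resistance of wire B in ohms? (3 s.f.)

13.8 Ω

R ∝ ρL/d² with ρ ∝ (1+αΔT), so R_B/R_A = (1 − 42.7/100) × (1 + 29.1/100)⁻² × (1 − 0.0046×156)
= 0.573 × 0.6 × 0.2824 = 0.09709
R_B = 0.09709 × 142 = 13.8 Ω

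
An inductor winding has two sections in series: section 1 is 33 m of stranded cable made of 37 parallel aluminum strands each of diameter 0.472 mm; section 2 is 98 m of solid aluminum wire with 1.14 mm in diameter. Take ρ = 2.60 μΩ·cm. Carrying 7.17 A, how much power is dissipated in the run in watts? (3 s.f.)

ρ = 2.60 μΩ·cm = 2.60×10^-8 Ω·m
Section 1: A_strand = π(2.3600e-04)² = 1.750e-07 m²; R₁ = ρL/(N·A_s) = (2.60×10^-8)(33)/(37×1.750e-07) = 0.1325 Ω
Section 2: A = π(d/2)² = π(5.7000e-04 m)² = 1.021e-06 m²
R₂ = (2.60×10^-8)(98)/(1.021e-06) = 2.496 Ω
R = R₁ + R₂ = 2.629 Ω
P = I²R = (7.17)² × 2.629 = 135 W

135 W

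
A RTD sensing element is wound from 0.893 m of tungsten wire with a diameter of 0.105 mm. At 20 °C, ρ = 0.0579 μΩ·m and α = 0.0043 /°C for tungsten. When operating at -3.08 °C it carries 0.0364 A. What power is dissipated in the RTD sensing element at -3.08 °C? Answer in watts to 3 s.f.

ρ = 0.0579 μΩ·m = 5.79×10^-8 Ω·m
A = π(d/2)² = π(5.2500e-05 m)² = 8.659e-09 m²
R₍20₎ = ρL/A = (5.79×10^-8)(0.893)/(8.659e-09) = 5.971 Ω
R₍-3.08₎ = R₍20₎(1 + αΔT) = 5.971 × (1 + 0.0043×-23.1) = 5.379 Ω
P = I²R = (0.0364)² × 5.379 = 0.00713 W

0.00713 W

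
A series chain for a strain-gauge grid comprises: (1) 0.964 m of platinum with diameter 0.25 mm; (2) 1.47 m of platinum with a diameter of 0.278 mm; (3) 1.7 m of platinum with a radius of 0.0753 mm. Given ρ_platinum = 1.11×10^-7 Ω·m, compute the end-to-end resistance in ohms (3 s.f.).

Seg 1: A = π(d/2)² = π(1.2500e-04 m)² = 4.909e-08 m²
R_1 = (1.11×10^-7)(0.964)/(4.909e-08) = 2.18 Ω
Seg 2: A = π(d/2)² = π(1.3900e-04 m)² = 6.070e-08 m²
R_2 = (1.11×10^-7)(1.47)/(6.070e-08) = 2.688 Ω
Seg 3: A = πr² = π(7.5300e-05 m)² = 1.781e-08 m²
R_3 = (1.11×10^-7)(1.7)/(1.781e-08) = 10.59 Ω
R_total = R_1 + R_2 + R_3 = 15.5 Ω

15.5 Ω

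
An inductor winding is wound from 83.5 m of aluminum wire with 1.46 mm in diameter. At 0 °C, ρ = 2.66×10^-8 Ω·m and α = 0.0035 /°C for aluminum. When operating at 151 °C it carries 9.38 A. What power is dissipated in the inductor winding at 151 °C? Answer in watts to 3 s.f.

178 W

A = π(d/2)² = π(7.3000e-04 m)² = 1.674e-06 m²
R₍0₎ = ρL/A = (2.66×10^-8)(83.5)/(1.674e-06) = 1.327 Ω
R₍151₎ = R₍0₎(1 + αΔT) = 1.327 × (1 + 0.0035×151) = 2.028 Ω
P = I²R = (9.38)² × 2.028 = 178 W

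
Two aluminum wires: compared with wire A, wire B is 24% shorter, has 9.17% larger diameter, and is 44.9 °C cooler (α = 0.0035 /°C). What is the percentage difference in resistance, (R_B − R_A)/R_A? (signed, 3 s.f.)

-46.3%

R ∝ ρL/d² with ρ ∝ (1+αΔT), so R_B/R_A = (1 − 24/100) × (1 + 9.17/100)⁻² × (1 − 0.0035×44.9)
= 0.76 × 0.8391 × 0.8428 = 0.5375
(R_B − R_A)/R_A = 0.5375 − 1 = -46.3%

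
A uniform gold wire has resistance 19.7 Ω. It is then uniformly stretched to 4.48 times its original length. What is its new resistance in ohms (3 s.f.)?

395 Ω

Volume constant ⇒ A' = A/k with k = 4.48. R' = ρ(kL)/(A/k) = k²R.
R' = 20.07 × 19.7 = 395 Ω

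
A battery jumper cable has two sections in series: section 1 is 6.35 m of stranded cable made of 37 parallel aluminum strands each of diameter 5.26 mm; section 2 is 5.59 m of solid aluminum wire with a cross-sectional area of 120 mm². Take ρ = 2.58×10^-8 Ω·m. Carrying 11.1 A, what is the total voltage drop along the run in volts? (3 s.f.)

Section 1: A_strand = π(2.6300e-03)² = 2.173e-05 m²; R₁ = ρL/(N·A_s) = (2.58×10^-8)(6.35)/(37×2.173e-05) = 2.038×10^-4 Ω
Section 2: A = 120 mm² = 1.200e-04 m²
R₂ = (2.58×10^-8)(5.59)/(1.200e-04) = 0.001202 Ω
R = R₁ + R₂ = 0.001406 Ω
V = IR = 11.1 × 0.001406 = 0.0156 V

0.0156 V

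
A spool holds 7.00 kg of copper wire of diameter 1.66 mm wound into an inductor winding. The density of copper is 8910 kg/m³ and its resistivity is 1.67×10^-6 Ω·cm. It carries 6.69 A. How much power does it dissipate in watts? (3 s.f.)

ρ = 1.67×10^-6 Ω·cm = 1.67×10^-8 Ω·m
A = π(d/2)² = π(8.3000e-04 m)² = 2.1642e-06 m²
L = m/(density·A) = 7/(8910×2.1642e-06) = 363 m
R = ρL/A = (1.67×10^-8)(363)/(2.1642e-06) = 2.801 Ω
P = I²R = (6.69)² × 2.801 = 125 W

125 W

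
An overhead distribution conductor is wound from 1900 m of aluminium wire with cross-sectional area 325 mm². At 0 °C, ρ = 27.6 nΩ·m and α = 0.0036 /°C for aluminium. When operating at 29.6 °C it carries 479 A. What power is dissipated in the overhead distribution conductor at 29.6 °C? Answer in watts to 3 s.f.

ρ = 27.6 nΩ·m = 2.76×10^-8 Ω·m
A = 325 mm² = 3.250e-04 m²
R₍0₎ = ρL/A = (2.76×10^-8)(1900)/(3.250e-04) = 0.1614 Ω
R₍29.6₎ = R₍0₎(1 + αΔT) = 0.1614 × (1 + 0.0036×29.6) = 0.1785 Ω
P = I²R = (479)² × 0.1785 = 41000 W

41000 W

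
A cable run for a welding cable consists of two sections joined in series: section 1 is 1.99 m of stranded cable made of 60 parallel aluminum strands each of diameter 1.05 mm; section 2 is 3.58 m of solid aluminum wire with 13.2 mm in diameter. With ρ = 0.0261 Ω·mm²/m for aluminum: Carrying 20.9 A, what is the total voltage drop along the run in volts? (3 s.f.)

0.0352 V

ρ = 0.0261 Ω·mm²/m = 2.61×10^-8 Ω·m
Section 1: A_strand = π(5.2500e-04)² = 8.659e-07 m²; R₁ = ρL/(N·A_s) = (2.61×10^-8)(1.99)/(60×8.659e-07) = 9.997×10^-4 Ω
Section 2: A = π(d/2)² = π(6.6000e-03 m)² = 1.368e-04 m²
R₂ = (2.61×10^-8)(3.58)/(1.368e-04) = 6.828×10^-4 Ω
R = R₁ + R₂ = 0.001682 Ω
V = IR = 20.9 × 0.001682 = 0.0352 V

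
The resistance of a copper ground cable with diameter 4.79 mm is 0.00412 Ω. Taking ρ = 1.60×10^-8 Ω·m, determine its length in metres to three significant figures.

4.64 m

A = π(d/2)² = π(2.3950e-03 m)² = 1.802e-05 m²
L = RA/ρ = (0.00412)(1.802e-05)/(1.60×10^-8) = 4.64 m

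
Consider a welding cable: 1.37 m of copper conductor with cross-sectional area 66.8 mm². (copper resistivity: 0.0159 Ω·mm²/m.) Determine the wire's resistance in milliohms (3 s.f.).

ρ = 0.0159 Ω·mm²/m = 1.59×10^-8 Ω·m
A = 66.8 mm² = 6.680e-05 m²
R = ρL/A = (1.59×10^-8)(1.37 m)/(6.680e-05 m²) = 0.326 mΩ

0.326 mΩ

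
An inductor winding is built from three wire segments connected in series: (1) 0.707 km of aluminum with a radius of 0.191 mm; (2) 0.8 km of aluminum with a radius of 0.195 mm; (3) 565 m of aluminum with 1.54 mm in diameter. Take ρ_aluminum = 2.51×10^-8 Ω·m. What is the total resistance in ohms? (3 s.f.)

Seg 1: A = πr² = π(1.9100e-04 m)² = 1.146e-07 m²
R_1 = (2.51×10^-8)(707)/(1.146e-07) = 154.8 Ω
Seg 2: A = πr² = π(1.9500e-04 m)² = 1.195e-07 m²
R_2 = (2.51×10^-8)(800)/(1.195e-07) = 168.1 Ω
Seg 3: A = π(d/2)² = π(7.7000e-04 m)² = 1.863e-06 m²
R_3 = (2.51×10^-8)(565)/(1.863e-06) = 7.614 Ω
R_total = R_1 + R_2 + R_3 = 331 Ω

331 Ω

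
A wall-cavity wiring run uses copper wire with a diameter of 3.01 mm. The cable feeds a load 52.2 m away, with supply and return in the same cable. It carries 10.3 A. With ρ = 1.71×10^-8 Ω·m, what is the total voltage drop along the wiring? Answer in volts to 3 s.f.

2.58 V

A = π(d/2)² = π(1.5050e-03 m)² = 7.116e-06 m²
Total conductor length (both ways) L = 2 × 52.2 = 104.4 m
R = ρL/A = (1.71×10^-8)(104.4)/(7.116e-06) = 0.2509 Ω
V = IR = 10.3 × 0.2509 = 2.58 V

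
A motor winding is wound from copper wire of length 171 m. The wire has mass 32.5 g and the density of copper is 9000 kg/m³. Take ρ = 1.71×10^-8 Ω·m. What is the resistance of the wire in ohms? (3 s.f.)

A = m/(density·L) = 0.0325/(9000×171) = 2.1118e-08 m²
R = ρL/A = (1.71×10^-8)(171)/(2.1118e-08) = 138 Ω

138 Ω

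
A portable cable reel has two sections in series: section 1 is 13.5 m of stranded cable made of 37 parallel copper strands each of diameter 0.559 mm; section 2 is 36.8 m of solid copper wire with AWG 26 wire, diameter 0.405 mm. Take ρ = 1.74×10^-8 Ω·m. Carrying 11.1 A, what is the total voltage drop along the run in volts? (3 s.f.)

55.5 V

Section 1: A_strand = π(2.7950e-04)² = 2.454e-07 m²; R₁ = ρL/(N·A_s) = (1.74×10^-8)(13.5)/(37×2.454e-07) = 0.02587 Ω
Section 2: A = π(0.405/2 mm)² = π(2.0250e-04 m)² = 1.288e-07 m²
R₂ = (1.74×10^-8)(36.8)/(1.288e-07) = 4.97 Ω
R = R₁ + R₂ = 4.996 Ω
V = IR = 11.1 × 4.996 = 55.5 V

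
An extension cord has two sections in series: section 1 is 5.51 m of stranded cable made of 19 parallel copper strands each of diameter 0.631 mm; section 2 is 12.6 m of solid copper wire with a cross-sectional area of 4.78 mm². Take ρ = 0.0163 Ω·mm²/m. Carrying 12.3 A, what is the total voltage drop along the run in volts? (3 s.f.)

ρ = 0.0163 Ω·mm²/m = 1.63×10^-8 Ω·m
Section 1: A_strand = π(3.1550e-04)² = 3.127e-07 m²; R₁ = ρL/(N·A_s) = (1.63×10^-8)(5.51)/(19×3.127e-07) = 0.01512 Ω
Section 2: A = 4.78 mm² = 4.780e-06 m²
R₂ = (1.63×10^-8)(12.6)/(4.780e-06) = 0.04297 Ω
R = R₁ + R₂ = 0.05808 Ω
V = IR = 12.3 × 0.05808 = 0.714 V

0.714 V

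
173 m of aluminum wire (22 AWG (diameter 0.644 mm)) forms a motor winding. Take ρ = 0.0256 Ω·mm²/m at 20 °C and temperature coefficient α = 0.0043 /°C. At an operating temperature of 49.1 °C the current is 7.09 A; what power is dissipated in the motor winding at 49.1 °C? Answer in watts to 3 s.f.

769 W

ρ = 0.0256 Ω·mm²/m = 2.56×10^-8 Ω·m
A = π(0.644/2 mm)² = π(3.2200e-04 m)² = 3.257e-07 m²
R₍20₎ = ρL/A = (2.56×10^-8)(173)/(3.257e-07) = 13.6 Ω
R₍49.1₎ = R₍20₎(1 + αΔT) = 13.6 × (1 + 0.0043×29.1) = 15.3 Ω
P = I²R = (7.09)² × 15.3 = 769 W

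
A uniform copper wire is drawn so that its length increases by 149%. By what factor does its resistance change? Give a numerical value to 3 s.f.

6.20

k = 1 + 149/100 = 2.49; volume constant ⇒ A' = A/k, so R' = k²R.
Factor = 6.20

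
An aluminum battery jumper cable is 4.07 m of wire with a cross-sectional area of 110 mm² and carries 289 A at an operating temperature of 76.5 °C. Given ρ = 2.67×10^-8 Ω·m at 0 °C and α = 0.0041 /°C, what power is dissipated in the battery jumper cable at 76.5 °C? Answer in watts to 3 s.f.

A = 110 mm² = 1.100e-04 m²
R₍0₎ = ρL/A = (2.67×10^-8)(4.07)/(1.100e-04) = 9.879×10^-4 Ω
R₍76.5₎ = R₍0₎(1 + αΔT) = 9.879×10^-4 × (1 + 0.0041×76.5) = 0.001298 Ω
P = I²R = (289)² × 0.001298 = 108 W

108 W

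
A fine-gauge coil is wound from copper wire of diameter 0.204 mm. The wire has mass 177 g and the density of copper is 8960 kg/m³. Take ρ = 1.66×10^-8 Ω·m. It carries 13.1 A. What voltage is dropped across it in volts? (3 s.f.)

4020 V

A = π(d/2)² = π(1.0200e-04 m)² = 3.2685e-08 m²
L = m/(density·A) = 0.177/(8960×3.2685e-08) = 604.4 m
R = ρL/A = (1.66×10^-8)(604.4)/(3.2685e-08) = 307 Ω
V = IR = 13.1 × 307 = 4020 V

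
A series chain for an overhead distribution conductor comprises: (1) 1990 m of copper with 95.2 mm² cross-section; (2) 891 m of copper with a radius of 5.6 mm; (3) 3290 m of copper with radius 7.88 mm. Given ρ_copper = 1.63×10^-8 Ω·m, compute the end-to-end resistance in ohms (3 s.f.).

0.763 Ω

Seg 1: A = 95.2 mm² = 9.520e-05 m²
R_1 = (1.63×10^-8)(1990)/(9.520e-05) = 0.3407 Ω
Seg 2: A = πr² = π(5.6000e-03 m)² = 9.852e-05 m²
R_2 = (1.63×10^-8)(891)/(9.852e-05) = 0.1474 Ω
Seg 3: A = πr² = π(7.8800e-03 m)² = 1.951e-04 m²
R_3 = (1.63×10^-8)(3290)/(1.951e-04) = 0.2749 Ω
R_total = R_1 + R_2 + R_3 = 0.763 Ω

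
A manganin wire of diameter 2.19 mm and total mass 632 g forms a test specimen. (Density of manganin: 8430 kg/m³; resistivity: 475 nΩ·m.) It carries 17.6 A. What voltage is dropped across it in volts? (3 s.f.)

44.2 V

ρ = 475 nΩ·m = 4.75×10^-7 Ω·m
A = π(d/2)² = π(1.0950e-03 m)² = 3.7668e-06 m²
L = m/(density·A) = 0.632/(8430×3.7668e-06) = 19.9 m
R = ρL/A = (4.75×10^-7)(19.9)/(3.7668e-06) = 2.51 Ω
V = IR = 17.6 × 2.51 = 44.2 V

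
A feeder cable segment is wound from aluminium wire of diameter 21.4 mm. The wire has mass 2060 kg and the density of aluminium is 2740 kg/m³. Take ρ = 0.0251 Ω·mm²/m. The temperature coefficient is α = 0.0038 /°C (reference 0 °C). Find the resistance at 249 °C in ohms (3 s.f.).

0.284 Ω

ρ = 0.0251 Ω·mm²/m = 2.51×10^-8 Ω·m
A = π(d/2)² = π(1.0700e-02 m)² = 3.5968e-04 m²
L = m/(density·A) = 2060/(2740×3.5968e-04) = 2090 m
R = ρL/A = (2.51×10^-8)(2090)/(3.5968e-04) = 0.1459 Ω
R(249 °C) = 0.1459 × (1 + 0.0038×249) = 0.284 Ω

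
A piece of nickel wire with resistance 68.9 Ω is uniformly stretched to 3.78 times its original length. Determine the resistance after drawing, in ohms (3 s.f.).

984 Ω

Volume constant ⇒ A' = A/k with k = 3.78. R' = ρ(kL)/(A/k) = k²R.
R' = 14.29 × 68.9 = 984 Ω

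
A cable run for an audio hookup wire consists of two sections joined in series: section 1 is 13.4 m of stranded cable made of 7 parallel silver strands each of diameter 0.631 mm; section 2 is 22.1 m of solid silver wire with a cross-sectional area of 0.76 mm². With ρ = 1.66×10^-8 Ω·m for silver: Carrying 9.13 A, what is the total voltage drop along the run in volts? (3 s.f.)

Section 1: A_strand = π(3.1550e-04)² = 3.127e-07 m²; R₁ = ρL/(N·A_s) = (1.66×10^-8)(13.4)/(7×3.127e-07) = 0.1016 Ω
Section 2: A = 0.76 mm² = 7.600e-07 m²
R₂ = (1.66×10^-8)(22.1)/(7.600e-07) = 0.4827 Ω
R = R₁ + R₂ = 0.5843 Ω
V = IR = 9.13 × 0.5843 = 5.33 V

5.33 V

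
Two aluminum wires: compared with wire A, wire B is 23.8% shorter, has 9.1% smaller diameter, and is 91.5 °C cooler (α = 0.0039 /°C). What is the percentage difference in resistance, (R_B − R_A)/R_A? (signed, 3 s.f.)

R ∝ ρL/d² with ρ ∝ (1+αΔT), so R_B/R_A = (1 − 23.8/100) × (1 − 9.1/100)⁻² × (1 − 0.0039×91.5)
= 0.762 × 1.21 × 0.6431 = 0.5931
(R_B − R_A)/R_A = 0.5931 − 1 = -40.7%

-40.7%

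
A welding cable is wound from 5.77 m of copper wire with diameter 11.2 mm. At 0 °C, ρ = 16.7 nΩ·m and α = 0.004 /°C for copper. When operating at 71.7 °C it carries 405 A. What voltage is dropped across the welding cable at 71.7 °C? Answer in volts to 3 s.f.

0.510 V

ρ = 16.7 nΩ·m = 1.67×10^-8 Ω·m
A = π(d/2)² = π(5.6000e-03 m)² = 9.852e-05 m²
R₍0₎ = ρL/A = (1.67×10^-8)(5.77)/(9.852e-05) = 9.781×10^-4 Ω
R₍71.7₎ = R₍0₎(1 + αΔT) = 9.781×10^-4 × (1 + 0.004×71.7) = 0.001259 Ω
V = IR = 405 × 0.001259 = 0.510 V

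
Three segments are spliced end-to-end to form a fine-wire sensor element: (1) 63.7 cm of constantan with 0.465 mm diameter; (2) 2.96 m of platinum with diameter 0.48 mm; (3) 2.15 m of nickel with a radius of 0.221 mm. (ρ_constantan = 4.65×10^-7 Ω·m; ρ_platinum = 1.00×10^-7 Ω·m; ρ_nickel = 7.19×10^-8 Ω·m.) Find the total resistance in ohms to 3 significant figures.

4.39 Ω

Seg 1: A = π(d/2)² = π(2.3250e-04 m)² = 1.698e-07 m²
R_1 = (4.65×10^-7)(0.637)/(1.698e-07) = 1.744 Ω
Seg 2: A = π(d/2)² = π(2.4000e-04 m)² = 1.810e-07 m²
R_2 = (1.00×10^-7)(2.96)/(1.810e-07) = 1.636 Ω
Seg 3: A = πr² = π(2.2100e-04 m)² = 1.534e-07 m²
R_3 = (7.19×10^-8)(2.15)/(1.534e-07) = 1.007 Ω
R_total = R_1 + R_2 + R_3 = 4.39 Ω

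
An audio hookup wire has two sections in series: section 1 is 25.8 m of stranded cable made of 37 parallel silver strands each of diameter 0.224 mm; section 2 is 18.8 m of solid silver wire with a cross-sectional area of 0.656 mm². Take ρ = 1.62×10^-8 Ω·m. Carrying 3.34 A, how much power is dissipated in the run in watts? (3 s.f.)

8.38 W

Section 1: A_strand = π(1.1200e-04)² = 3.941e-08 m²; R₁ = ρL/(N·A_s) = (1.62×10^-8)(25.8)/(37×3.941e-08) = 0.2866 Ω
Section 2: A = 0.656 mm² = 6.560e-07 m²
R₂ = (1.62×10^-8)(18.8)/(6.560e-07) = 0.4643 Ω
R = R₁ + R₂ = 0.7509 Ω
P = I²R = (3.34)² × 0.7509 = 8.38 W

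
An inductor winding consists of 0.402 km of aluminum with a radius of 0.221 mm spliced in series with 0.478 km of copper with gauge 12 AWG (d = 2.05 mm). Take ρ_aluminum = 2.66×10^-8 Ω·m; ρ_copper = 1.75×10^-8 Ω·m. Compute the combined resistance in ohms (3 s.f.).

Segment 1: A = πr² = π(2.2100e-04 m)² = 1.534e-07 m²
R₁ = ρL/A = (2.66×10^-8)(402)/(1.534e-07) = 69.69 Ω
Segment 2: A = π(2.05/2 mm)² = π(1.0250e-03 m)² = 3.301e-06 m²
R₂ = (1.75×10^-8)(478)/(3.301e-06) = 2.534 Ω
R = R₁ + R₂ = 72.2 Ω

72.2 Ω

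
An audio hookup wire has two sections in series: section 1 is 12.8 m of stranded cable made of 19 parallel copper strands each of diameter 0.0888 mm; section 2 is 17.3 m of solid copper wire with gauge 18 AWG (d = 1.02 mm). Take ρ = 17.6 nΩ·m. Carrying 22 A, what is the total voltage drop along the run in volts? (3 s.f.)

ρ = 17.6 nΩ·m = 1.76×10^-8 Ω·m
Section 1: A_strand = π(4.4400e-05)² = 6.193e-09 m²; R₁ = ρL/(N·A_s) = (1.76×10^-8)(12.8)/(19×6.193e-09) = 1.914 Ω
Section 2: A = π(1.02/2 mm)² = π(5.1000e-04 m)² = 8.171e-07 m²
R₂ = (1.76×10^-8)(17.3)/(8.171e-07) = 0.3726 Ω
R = R₁ + R₂ = 2.287 Ω
V = IR = 22 × 2.287 = 50.3 V

50.3 V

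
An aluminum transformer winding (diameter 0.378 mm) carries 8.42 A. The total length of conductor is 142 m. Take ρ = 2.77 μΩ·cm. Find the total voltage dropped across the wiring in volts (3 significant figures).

295 V

ρ = 2.77 μΩ·cm = 2.77×10^-8 Ω·m
A = π(d/2)² = π(1.8900e-04 m)² = 1.122e-07 m²
R = ρL/A = (2.77×10^-8)(142)/(1.122e-07) = 35.05 Ω
V = IR = 8.42 × 35.05 = 295 V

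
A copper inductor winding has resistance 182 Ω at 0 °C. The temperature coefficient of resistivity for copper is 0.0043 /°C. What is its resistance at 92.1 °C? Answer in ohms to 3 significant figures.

ΔT = 92.1 − 0 = 92.1 °C
R = R₀(1 + αΔT) = 182 × (1 + 0.0043×92.1) = 182 × 1.396 = 254 Ω

254 Ω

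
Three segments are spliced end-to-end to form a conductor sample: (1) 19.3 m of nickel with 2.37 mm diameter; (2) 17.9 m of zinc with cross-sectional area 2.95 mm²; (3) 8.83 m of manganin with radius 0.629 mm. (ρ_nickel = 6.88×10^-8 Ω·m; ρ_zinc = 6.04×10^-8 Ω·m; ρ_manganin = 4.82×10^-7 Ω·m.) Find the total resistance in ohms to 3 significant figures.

4.09 Ω

Seg 1: A = π(d/2)² = π(1.1850e-03 m)² = 4.412e-06 m²
R_1 = (6.88×10^-8)(19.3)/(4.412e-06) = 0.301 Ω
Seg 2: A = 2.95 mm² = 2.950e-06 m²
R_2 = (6.04×10^-8)(17.9)/(2.950e-06) = 0.3665 Ω
Seg 3: A = πr² = π(6.2900e-04 m)² = 1.243e-06 m²
R_3 = (4.82×10^-7)(8.83)/(1.243e-06) = 3.424 Ω
R_total = R_1 + R_2 + R_3 = 4.09 Ω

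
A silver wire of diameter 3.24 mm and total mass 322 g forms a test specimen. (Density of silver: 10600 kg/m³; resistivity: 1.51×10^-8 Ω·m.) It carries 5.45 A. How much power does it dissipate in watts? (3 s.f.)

0.200 W

A = π(d/2)² = π(1.6200e-03 m)² = 8.2448e-06 m²
L = m/(density·A) = 0.322/(10600×8.2448e-06) = 3.684 m
R = ρL/A = (1.51×10^-8)(3.684)/(8.2448e-06) = 0.006748 Ω
P = I²R = (5.45)² × 0.006748 = 0.200 W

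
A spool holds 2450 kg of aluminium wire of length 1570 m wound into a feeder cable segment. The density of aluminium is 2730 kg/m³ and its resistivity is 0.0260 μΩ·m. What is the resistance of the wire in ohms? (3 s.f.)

0.0714 Ω

ρ = 0.0260 μΩ·m = 2.60×10^-8 Ω·m
A = m/(density·L) = 2450/(2730×1570) = 5.7162e-04 m²
R = ρL/A = (2.60×10^-8)(1570)/(5.7162e-04) = 0.0714 Ω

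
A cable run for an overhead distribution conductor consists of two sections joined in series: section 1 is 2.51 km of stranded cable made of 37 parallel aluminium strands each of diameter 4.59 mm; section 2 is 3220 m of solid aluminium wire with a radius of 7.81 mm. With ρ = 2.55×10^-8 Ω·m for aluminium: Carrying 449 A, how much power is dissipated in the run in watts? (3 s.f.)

1.07×10^5 W

Section 1: A_strand = π(2.2950e-03)² = 1.655e-05 m²; R₁ = ρL/(N·A_s) = (2.55×10^-8)(2510)/(37×1.655e-05) = 0.1045 Ω
Section 2: A = πr² = π(7.8100e-03 m)² = 1.916e-04 m²
R₂ = (2.55×10^-8)(3220)/(1.916e-04) = 0.4285 Ω
R = R₁ + R₂ = 0.533 Ω
P = I²R = (449)² × 0.533 = 1.07×10^5 W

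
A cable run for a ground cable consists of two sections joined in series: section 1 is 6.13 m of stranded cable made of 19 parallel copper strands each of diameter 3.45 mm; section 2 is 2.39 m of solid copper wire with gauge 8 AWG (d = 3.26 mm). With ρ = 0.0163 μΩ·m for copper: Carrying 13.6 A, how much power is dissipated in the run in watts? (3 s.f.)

ρ = 0.0163 μΩ·m = 1.63×10^-8 Ω·m
Section 1: A_strand = π(1.7250e-03)² = 9.348e-06 m²; R₁ = ρL/(N·A_s) = (1.63×10^-8)(6.13)/(19×9.348e-06) = 5.626×10^-4 Ω
Section 2: A = π(3.26/2 mm)² = π(1.6300e-03 m)² = 8.347e-06 m²
R₂ = (1.63×10^-8)(2.39)/(8.347e-06) = 0.004667 Ω
R = R₁ + R₂ = 0.00523 Ω
P = I²R = (13.6)² × 0.00523 = 0.967 W

0.967 W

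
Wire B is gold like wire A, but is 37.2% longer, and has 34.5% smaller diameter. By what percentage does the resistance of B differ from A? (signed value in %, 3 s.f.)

220%

R ∝ L/d², so R_B/R_A = (1 + 37.2/100) × (1 − 34.5/100)⁻²
= 1.372 × 2.331 = 3.198
(R_B − R_A)/R_A = 3.198 − 1 = 220%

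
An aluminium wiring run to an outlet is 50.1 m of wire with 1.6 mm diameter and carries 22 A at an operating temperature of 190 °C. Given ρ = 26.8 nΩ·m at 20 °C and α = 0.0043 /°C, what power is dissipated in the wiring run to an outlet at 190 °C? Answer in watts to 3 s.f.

559 W

ρ = 26.8 nΩ·m = 2.68×10^-8 Ω·m
A = π(d/2)² = π(8.0000e-04 m)² = 2.011e-06 m²
R₍20₎ = ρL/A = (2.68×10^-8)(50.1)/(2.011e-06) = 0.6678 Ω
R₍190₎ = R₍20₎(1 + αΔT) = 0.6678 × (1 + 0.0043×170) = 1.156 Ω
P = I²R = (22)² × 1.156 = 559 W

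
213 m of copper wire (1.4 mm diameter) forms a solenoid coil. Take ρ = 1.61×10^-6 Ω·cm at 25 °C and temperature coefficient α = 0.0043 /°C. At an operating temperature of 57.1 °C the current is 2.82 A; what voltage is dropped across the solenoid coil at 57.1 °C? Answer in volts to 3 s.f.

7.15 V

ρ = 1.61×10^-6 Ω·cm = 1.61×10^-8 Ω·m
A = π(d/2)² = π(7.0000e-04 m)² = 1.539e-06 m²
R₍25₎ = ρL/A = (1.61×10^-8)(213)/(1.539e-06) = 2.228 Ω
R₍57.1₎ = R₍25₎(1 + αΔT) = 2.228 × (1 + 0.0043×32.1) = 2.535 Ω
V = IR = 2.82 × 2.535 = 7.15 V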